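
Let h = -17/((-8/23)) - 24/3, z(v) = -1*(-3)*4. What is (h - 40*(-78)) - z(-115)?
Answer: 25191/8 ≈ 3148.9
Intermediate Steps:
z(v) = 12 (z(v) = 3*4 = 12)
h = 327/8 (h = -17/((-8*1/23)) - 24*1/3 = -17/(-8/23) - 8 = -17*(-23/8) - 8 = 391/8 - 8 = 327/8 ≈ 40.875)
(h - 40*(-78)) - z(-115) = (327/8 - 40*(-78)) - 1*12 = (327/8 + 3120) - 12 = 25287/8 - 12 = 25191/8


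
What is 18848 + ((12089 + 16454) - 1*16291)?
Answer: 31100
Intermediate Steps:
18848 + ((12089 + 16454) - 1*16291) = 18848 + (28543 - 16291) = 18848 + 12252 = 31100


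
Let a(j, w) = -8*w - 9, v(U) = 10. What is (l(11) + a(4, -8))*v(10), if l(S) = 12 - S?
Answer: 560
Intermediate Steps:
a(j, w) = -9 - 8*w
(l(11) + a(4, -8))*v(10) = ((12 - 1*11) + (-9 - 8*(-8)))*10 = ((12 - 11) + (-9 + 64))*10 = (1 + 55)*10 = 56*10 = 560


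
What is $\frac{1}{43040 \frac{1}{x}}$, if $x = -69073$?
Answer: $- \frac{69073}{43040} \approx -1.6049$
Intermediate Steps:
$\frac{1}{43040 \frac{1}{x}} = \frac{1}{43040 \frac{1}{-69073}} = \frac{1}{43040 \left(- \frac{1}{69073}\right)} = \frac{1}{- \frac{43040}{69073}} = - \frac{69073}{43040}$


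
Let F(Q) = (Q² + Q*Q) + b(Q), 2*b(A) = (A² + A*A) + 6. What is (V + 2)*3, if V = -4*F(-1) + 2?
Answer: -60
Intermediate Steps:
b(A) = 3 + A² (b(A) = ((A² + A*A) + 6)/2 = ((A² + A²) + 6)/2 = (2*A² + 6)/2 = (6 + 2*A²)/2 = 3 + A²)
F(Q) = 3 + 3*Q² (F(Q) = (Q² + Q*Q) + (3 + Q²) = (Q² + Q²) + (3 + Q²) = 2*Q² + (3 + Q²) = 3 + 3*Q²)
V = -22 (V = -4*(3 + 3*(-1)²) + 2 = -4*(3 + 3*1) + 2 = -4*(3 + 3) + 2 = -4*6 + 2 = -24 + 2 = -22)
(V + 2)*3 = (-22 + 2)*3 = -20*3 = -60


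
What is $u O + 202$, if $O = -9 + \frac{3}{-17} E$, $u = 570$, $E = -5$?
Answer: $- \frac{75226}{17} \approx -4425.1$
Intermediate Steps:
$O = - \frac{138}{17}$ ($O = -9 + \frac{3}{-17} \left(-5\right) = -9 + 3 \left(- \frac{1}{17}\right) \left(-5\right) = -9 - - \frac{15}{17} = -9 + \frac{15}{17} = - \frac{138}{17} \approx -8.1176$)
$u O + 202 = 570 \left(- \frac{138}{17}\right) + 202 = - \frac{78660}{17} + 202 = - \frac{75226}{17}$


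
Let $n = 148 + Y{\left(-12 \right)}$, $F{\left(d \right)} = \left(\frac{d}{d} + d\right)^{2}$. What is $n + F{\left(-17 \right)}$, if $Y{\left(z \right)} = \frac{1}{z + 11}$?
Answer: $403$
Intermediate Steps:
$Y{\left(z \right)} = \frac{1}{11 + z}$
$F{\left(d \right)} = \left(1 + d\right)^{2}$
$n = 147$ ($n = 148 + \frac{1}{11 - 12} = 148 + \frac{1}{-1} = 148 - 1 = 147$)
$n + F{\left(-17 \right)} = 147 + \left(1 - 17\right)^{2} = 147 + \left(-16\right)^{2} = 147 + 256 = 403$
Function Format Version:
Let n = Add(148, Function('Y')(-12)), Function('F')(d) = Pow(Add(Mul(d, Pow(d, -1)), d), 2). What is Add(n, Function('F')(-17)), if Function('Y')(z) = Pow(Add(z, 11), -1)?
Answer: 403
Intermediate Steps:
Function('Y')(z) = Pow(Add(11, z), -1)
Function('F')(d) = Pow(Add(1, d), 2)
n = 147 (n = Add(148, Pow(Add(11, -12), -1)) = Add(148, Pow(-1, -1)) = Add(148, -1) = 147)
Add(n, Function('F')(-17)) = Add(147, Pow(Add(1, -17), 2)) = Add(147, Pow(-16, 2)) = Add(147, 256) = 403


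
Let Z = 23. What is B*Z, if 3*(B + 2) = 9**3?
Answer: 5543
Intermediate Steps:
B = 241 (B = -2 + (1/3)*9**3 = -2 + (1/3)*729 = -2 + 243 = 241)
B*Z = 241*23 = 5543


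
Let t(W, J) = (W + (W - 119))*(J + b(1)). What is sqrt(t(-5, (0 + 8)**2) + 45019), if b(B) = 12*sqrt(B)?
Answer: sqrt(35215) ≈ 187.66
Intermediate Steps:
t(W, J) = (-119 + 2*W)*(12 + J) (t(W, J) = (W + (W - 119))*(J + 12*sqrt(1)) = (W + (-119 + W))*(J + 12*1) = (-119 + 2*W)*(J + 12) = (-119 + 2*W)*(12 + J))
sqrt(t(-5, (0 + 8)**2) + 45019) = sqrt((-1428 - 119*(0 + 8)**2 + 24*(-5) + 2*(0 + 8)**2*(-5)) + 45019) = sqrt((-1428 - 119*8**2 - 120 + 2*8**2*(-5)) + 45019) = sqrt((-1428 - 119*64 - 120 + 2*64*(-5)) + 45019) = sqrt((-1428 - 7616 - 120 - 640) + 45019) = sqrt(-9804 + 45019) = sqrt(35215)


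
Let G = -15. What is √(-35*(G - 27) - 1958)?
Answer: 2*I*√122 ≈ 22.091*I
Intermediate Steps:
√(-35*(G - 27) - 1958) = √(-35*(-15 - 27) - 1958) = √(-35*(-42) - 1958) = √(1470 - 1958) = √(-488) = 2*I*√122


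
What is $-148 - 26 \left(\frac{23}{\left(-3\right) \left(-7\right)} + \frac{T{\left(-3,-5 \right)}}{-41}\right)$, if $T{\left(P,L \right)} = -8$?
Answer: $- \frac{156314}{861} \approx -181.55$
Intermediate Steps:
$-148 - 26 \left(\frac{23}{\left(-3\right) \left(-7\right)} + \frac{T{\left(-3,-5 \right)}}{-41}\right) = -148 - 26 \left(\frac{23}{\left(-3\right) \left(-7\right)} - \frac{8}{-41}\right) = -148 - 26 \left(\frac{23}{21} - - \frac{8}{41}\right) = -148 - 26 \left(23 \cdot \frac{1}{21} + \frac{8}{41}\right) = -148 - 26 \left(\frac{23}{21} + \frac{8}{41}\right) = -148 - \frac{28886}{861} = - \frac{156314}{861}$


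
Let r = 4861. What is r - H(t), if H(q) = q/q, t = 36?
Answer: 4860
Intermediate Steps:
H(q) = 1
r - H(t) = 4861 - 1*1 = 4861 - 1 = 4860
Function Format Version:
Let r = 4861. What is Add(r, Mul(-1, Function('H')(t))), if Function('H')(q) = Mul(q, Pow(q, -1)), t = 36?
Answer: 4860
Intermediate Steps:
Function('H')(q) = 1
Add(r, Mul(-1, Function('H')(t))) = Add(4861, Mul(-1, 1)) = Add(4861, -1) = 4860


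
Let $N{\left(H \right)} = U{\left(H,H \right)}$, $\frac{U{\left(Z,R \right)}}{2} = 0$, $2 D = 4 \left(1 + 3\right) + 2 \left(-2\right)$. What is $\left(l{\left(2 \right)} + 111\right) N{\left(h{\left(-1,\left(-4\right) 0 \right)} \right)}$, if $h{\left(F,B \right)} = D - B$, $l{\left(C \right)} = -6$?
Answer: $0$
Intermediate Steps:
$D = 6$ ($D = \frac{4 \left(1 + 3\right) + 2 \left(-2\right)}{2} = \frac{4 \cdot 4 - 4}{2} = \frac{16 - 4}{2} = \frac{1}{2} \cdot 12 = 6$)
$U{\left(Z,R \right)} = 0$ ($U{\left(Z,R \right)} = 2 \cdot 0 = 0$)
$h{\left(F,B \right)} = 6 - B$
$N{\left(H \right)} = 0$
$\left(l{\left(2 \right)} + 111\right) N{\left(h{\left(-1,\left(-4\right) 0 \right)} \right)} = \left(-6 + 111\right) 0 = 105 \cdot 0 = 0$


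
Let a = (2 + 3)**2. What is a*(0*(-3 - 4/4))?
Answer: 0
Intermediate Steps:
a = 25 (a = 5**2 = 25)
a*(0*(-3 - 4/4)) = 25*(0*(-3 - 4/4)) = 25*(0*(-3 - 4*1/4)) = 25*(0*(-3 - 1)) = 25*(0*(-4)) = 25*0 = 0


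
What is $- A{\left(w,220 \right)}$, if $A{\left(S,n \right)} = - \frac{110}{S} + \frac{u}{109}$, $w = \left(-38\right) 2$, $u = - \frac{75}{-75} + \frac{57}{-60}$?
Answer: $- \frac{59969}{41420} \approx -1.4478$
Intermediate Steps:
$u = \frac{1}{20}$ ($u = \left(-75\right) \left(- \frac{1}{75}\right) + 57 \left(- \frac{1}{60}\right) = 1 - \frac{19}{20} = \frac{1}{20} \approx 0.05$)
$w = -76$
$A{\left(S,n \right)} = \frac{1}{2180} - \frac{110}{S}$ ($A{\left(S,n \right)} = - \frac{110}{S} + \frac{1}{20 \cdot 109} = - \frac{110}{S} + \frac{1}{20} \cdot \frac{1}{109} = - \frac{110}{S} + \frac{1}{2180} = \frac{1}{2180} - \frac{110}{S}$)
$- A{\left(w,220 \right)} = - \frac{-239800 - 76}{2180 \left(-76\right)} = - \frac{\left(-1\right) \left(-239876\right)}{2180 \cdot 76} = \left(-1\right) \frac{59969}{41420} = - \frac{59969}{41420}$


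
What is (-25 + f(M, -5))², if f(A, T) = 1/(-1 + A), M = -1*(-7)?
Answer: 22201/36 ≈ 616.69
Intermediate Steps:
M = 7
(-25 + f(M, -5))² = (-25 + 1/(-1 + 7))² = (-25 + 1/6)² = (-25 + ⅙)² = (-149/6)² = 22201/36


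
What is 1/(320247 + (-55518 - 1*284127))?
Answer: -1/19398 ≈ -5.1552e-5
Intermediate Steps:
1/(320247 + (-55518 - 1*284127)) = 1/(320247 + (-55518 - 284127)) = 1/(320247 - 339645) = 1/(-19398) = -1/19398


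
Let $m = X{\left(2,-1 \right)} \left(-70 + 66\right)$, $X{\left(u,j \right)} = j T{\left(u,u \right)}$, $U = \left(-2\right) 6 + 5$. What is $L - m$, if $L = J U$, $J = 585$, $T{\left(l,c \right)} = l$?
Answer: $-4103$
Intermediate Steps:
$U = -7$ ($U = -12 + 5 = -7$)
$X{\left(u,j \right)} = j u$
$L = -4095$ ($L = 585 \left(-7\right) = -4095$)
$m = 8$ ($m = \left(-1\right) 2 \left(-70 + 66\right) = \left(-2\right) \left(-4\right) = 8$)
$L - m = -4095 - 8 = -4103$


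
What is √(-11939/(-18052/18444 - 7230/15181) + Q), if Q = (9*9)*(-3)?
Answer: 4*√5162336024513167815/101849383 ≈ 89.233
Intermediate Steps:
Q = -243 (Q = 81*(-3) = -243)
√(-11939/(-18052/18444 - 7230/15181) + Q) = √(-11939/(-18052/18444 - 7230/15181) - 243) = √(-11939/(-18052*1/18444 - 7230*1/15181) - 243) = √(-11939/(-4513/4611 - 7230/15181) - 243) = √(-11939/(-101849383/69999591) - 243) = √(-11939*(-69999591/101849383) - 243) = √(835725116949/101849383 - 243) = √(810975716880/101849383) = 4*√5162336024513167815/101849383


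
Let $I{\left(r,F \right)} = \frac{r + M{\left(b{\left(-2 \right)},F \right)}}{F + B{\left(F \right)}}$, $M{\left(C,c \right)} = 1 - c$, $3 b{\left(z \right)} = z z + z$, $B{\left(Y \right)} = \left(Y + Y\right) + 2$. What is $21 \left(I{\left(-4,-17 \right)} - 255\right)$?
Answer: $-5361$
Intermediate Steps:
$B{\left(Y \right)} = 2 + 2 Y$ ($B{\left(Y \right)} = 2 Y + 2 = 2 + 2 Y$)
$b{\left(z \right)} = \frac{z}{3} + \frac{z^{2}}{3}$ ($b{\left(z \right)} = \frac{z z + z}{3} = \frac{z^{2} + z}{3} = \frac{z + z^{2}}{3} = \frac{z}{3} + \frac{z^{2}}{3}$)
$I{\left(r,F \right)} = \frac{1 + r - F}{2 + 3 F}$ ($I{\left(r,F \right)} = \frac{r - \left(-1 + F\right)}{F + \left(2 + 2 F\right)} = \frac{1 + r - F}{2 + 3 F}$)
$21 \left(I{\left(-4,-17 \right)} - 255\right) = 21 \left(\frac{1 - 4 - -17}{2 + 3 \left(-17\right)} - 255\right) = 21 \left(\frac{1 - 4 + 17}{2 - 51} - 255\right) = 21 \left(\frac{1}{-49} \cdot 14 - 255\right) = 21 \left(\left(- \frac{1}{49}\right) 14 - 255\right) = 21 \left(- \frac{2}{7} - 255\right) = 21 \left(- \frac{1787}{7}\right) = -5361$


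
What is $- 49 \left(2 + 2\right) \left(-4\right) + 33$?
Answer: $817$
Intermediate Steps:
$- 49 \left(2 + 2\right) \left(-4\right) + 33 = - 49 \cdot 4 \left(-4\right) + 33 = \left(-49\right) \left(-16\right) + 33 = 784 + 33 = 817$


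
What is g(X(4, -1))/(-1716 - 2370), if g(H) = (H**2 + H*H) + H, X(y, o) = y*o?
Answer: -14/2043 ≈ -0.0068527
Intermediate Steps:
X(y, o) = o*y
g(H) = H + 2*H**2 (g(H) = (H**2 + H**2) + H = 2*H**2 + H = H + 2*H**2)
g(X(4, -1))/(-1716 - 2370) = ((-1*4)*(1 + 2*(-1*4)))/(-1716 - 2370) = (-4*(1 + 2*(-4)))/(-4086) = -(-2)*(1 - 8)/2043 = -(-2)*(-7)/2043 = -1/4086*28 = -14/2043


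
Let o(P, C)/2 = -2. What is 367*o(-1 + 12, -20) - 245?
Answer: -1713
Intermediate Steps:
o(P, C) = -4 (o(P, C) = 2*(-2) = -4)
367*o(-1 + 12, -20) - 245 = 367*(-4) - 245 = -1468 - 245 = -1713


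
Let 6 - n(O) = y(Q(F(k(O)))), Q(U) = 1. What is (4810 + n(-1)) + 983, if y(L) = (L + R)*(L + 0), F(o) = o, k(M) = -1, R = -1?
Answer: 5799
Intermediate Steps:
y(L) = L*(-1 + L) (y(L) = (L - 1)*(L + 0) = (-1 + L)*L = L*(-1 + L))
n(O) = 6 (n(O) = 6 - (-1 + 1) = 6 - 0 = 6 - 1*0 = 6 + 0 = 6)
(4810 + n(-1)) + 983 = (4810 + 6) + 983 = 4816 + 983 = 5799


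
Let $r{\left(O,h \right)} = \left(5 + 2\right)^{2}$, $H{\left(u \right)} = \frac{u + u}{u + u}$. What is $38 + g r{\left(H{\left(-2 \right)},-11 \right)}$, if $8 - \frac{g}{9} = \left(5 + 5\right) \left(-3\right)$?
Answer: $16796$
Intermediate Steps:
$H{\left(u \right)} = 1$ ($H{\left(u \right)} = \frac{2 u}{2 u} = 2 u \frac{1}{2 u} = 1$)
$g = 342$ ($g = 72 - 9 \left(5 + 5\right) \left(-3\right) = 72 - 9 \cdot 10 \left(-3\right) = 72 - -270 = 72 + 270 = 342$)
$r{\left(O,h \right)} = 49$ ($r{\left(O,h \right)} = 7^{2} = 49$)
$38 + g r{\left(H{\left(-2 \right)},-11 \right)} = 38 + 342 \cdot 49 = 38 + 16758 = 16796$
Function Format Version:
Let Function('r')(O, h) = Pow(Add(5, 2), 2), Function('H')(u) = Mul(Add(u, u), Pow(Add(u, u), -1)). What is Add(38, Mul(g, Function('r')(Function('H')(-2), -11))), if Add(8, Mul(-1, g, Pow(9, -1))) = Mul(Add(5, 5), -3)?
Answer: 16796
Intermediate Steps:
Function('H')(u) = 1 (Function('H')(u) = Mul(Mul(2, u), Pow(Mul(2, u), -1)) = Mul(Mul(2, u), Mul(Rational(1, 2), Pow(u, -1))) = 1)
g = 342 (g = Add(72, Mul(-9, Mul(Add(5, 5), -3))) = Add(72, Mul(-9, Mul(10, -3))) = Add(72, Mul(-9, -30)) = Add(72, 270) = 342)
Function('r')(O, h) = 49 (Function('r')(O, h) = Pow(7, 2) = 49)
Add(38, Mul(g, Function('r')(Function('H')(-2), -11))) = Add(38, Mul(342, 49)) = Add(38, 16758) = 16796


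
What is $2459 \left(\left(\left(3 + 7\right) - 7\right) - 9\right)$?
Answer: $-14754$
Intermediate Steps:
$2459 \left(\left(\left(3 + 7\right) - 7\right) - 9\right) = 2459 \left(\left(10 - 7\right) - 9\right) = 2459 \left(3 - 9\right) = 2459 \left(-6\right) = -14754$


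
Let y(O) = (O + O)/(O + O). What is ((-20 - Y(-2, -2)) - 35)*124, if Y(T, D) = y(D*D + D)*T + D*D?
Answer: -7068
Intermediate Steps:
y(O) = 1 (y(O) = (2*O)/((2*O)) = (2*O)*(1/(2*O)) = 1)
Y(T, D) = T + D² (Y(T, D) = 1*T + D*D = T + D²)
((-20 - Y(-2, -2)) - 35)*124 = ((-20 - (-2 + (-2)²)) - 35)*124 = ((-20 - (-2 + 4)) - 35)*124 = ((-20 - 1*2) - 35)*124 = ((-20 - 2) - 35)*124 = (-22 - 35)*124 = -57*124 = -7068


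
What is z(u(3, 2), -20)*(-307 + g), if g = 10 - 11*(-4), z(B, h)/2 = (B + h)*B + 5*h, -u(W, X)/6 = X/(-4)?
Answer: 76406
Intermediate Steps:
u(W, X) = 3*X/2 (u(W, X) = -6*X/(-4) = -6*X*(-1)/4 = -(-3)*X/2 = 3*X/2)
z(B, h) = 10*h + 2*B*(B + h) (z(B, h) = 2*((B + h)*B + 5*h) = 2*(B*(B + h) + 5*h) = 2*(5*h + B*(B + h)) = 10*h + 2*B*(B + h))
g = 54 (g = 10 + 44 = 54)
z(u(3, 2), -20)*(-307 + g) = (2*((3/2)*2)² + 10*(-20) + 2*((3/2)*2)*(-20))*(-307 + 54) = (2*3² - 200 + 2*3*(-20))*(-253) = (2*9 - 200 - 120)*(-253) = (18 - 200 - 120)*(-253) = -302*(-253) = 76406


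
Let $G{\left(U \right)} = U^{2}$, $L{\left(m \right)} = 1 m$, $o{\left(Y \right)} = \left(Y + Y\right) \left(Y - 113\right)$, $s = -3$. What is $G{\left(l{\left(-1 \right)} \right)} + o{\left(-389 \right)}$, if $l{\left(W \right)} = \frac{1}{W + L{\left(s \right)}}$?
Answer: $\frac{6248897}{16} \approx 3.9056 \cdot 10^{5}$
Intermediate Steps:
$o{\left(Y \right)} = 2 Y \left(-113 + Y\right)$
$L{\left(m \right)} = m$
$l{\left(W \right)} = \frac{1}{-3 + W}$ ($l{\left(W \right)} = \frac{1}{W - 3} = \frac{1}{-3 + W}$)
$G{\left(l{\left(-1 \right)} \right)} + o{\left(-389 \right)} = \left(\frac{1}{-3 - 1}\right)^{2} + 2 \left(-389\right) \left(-113 - 389\right) = \left(\frac{1}{-4}\right)^{2} + 2 \left(-389\right) \left(-502\right) = \left(- \frac{1}{4}\right)^{2} + 390556 = \frac{1}{16} + 390556 = \frac{6248897}{16}$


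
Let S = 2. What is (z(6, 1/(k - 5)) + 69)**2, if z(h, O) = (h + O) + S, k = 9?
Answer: 95481/16 ≈ 5967.6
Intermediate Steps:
z(h, O) = 2 + O + h (z(h, O) = (h + O) + 2 = (O + h) + 2 = 2 + O + h)
(z(6, 1/(k - 5)) + 69)**2 = ((2 + 1/(9 - 5) + 6) + 69)**2 = ((2 + 1/4 + 6) + 69)**2 = (33/4 + 69)**2 = (309/4)**2 = 95481/16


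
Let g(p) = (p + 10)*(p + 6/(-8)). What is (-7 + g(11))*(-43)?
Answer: -35819/4 ≈ -8954.8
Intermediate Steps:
g(p) = (10 + p)*(-¾ + p) (g(p) = (10 + p)*(p + 6*(-⅛)) = (10 + p)*(p - ¾) = (10 + p)*(-¾ + p))
(-7 + g(11))*(-43) = (-7 + (-15/2 + 11² + (37/4)*11))*(-43) = (-7 + (-15/2 + 121 + 407/4))*(-43) = (-7 + 861/4)*(-43) = (833/4)*(-43) = -35819/4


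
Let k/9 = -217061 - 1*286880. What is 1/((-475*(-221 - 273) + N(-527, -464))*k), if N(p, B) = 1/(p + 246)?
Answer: -281/299053627503381 ≈ -9.3963e-13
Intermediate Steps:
N(p, B) = 1/(246 + p)
k = -4535469 (k = 9*(-217061 - 1*286880) = 9*(-217061 - 286880) = 9*(-503941) = -4535469)
1/((-475*(-221 - 273) + N(-527, -464))*k) = 1/(-475*(-221 - 273) + 1/(246 - 527)*(-4535469)) = -1/4535469/(-475*(-494) + 1/(-281)) = -1/4535469/(234650 - 1/281) = -1/4535469/(65936649/281) = (281/65936649)*(-1/4535469) = -281/299053627503381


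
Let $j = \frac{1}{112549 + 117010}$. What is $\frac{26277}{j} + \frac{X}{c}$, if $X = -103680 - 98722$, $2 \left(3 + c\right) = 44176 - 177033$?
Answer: $\frac{801445804831313}{132863} \approx 6.0321 \cdot 10^{9}$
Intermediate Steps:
$c = - \frac{132863}{2}$ ($c = -3 + \frac{44176 - 177033}{2} = -3 + \frac{1}{2} \left(-132857\right) = -3 - \frac{132857}{2} = - \frac{132863}{2} \approx -66432.0$)
$X = -202402$
$j = \frac{1}{229559} \approx 4.3562 \cdot 10^{-6}$
$\frac{26277}{j} + \frac{X}{c} = 26277 \frac{1}{\frac{1}{229559}} - \frac{202402}{- \frac{132863}{2}} = 26277 \cdot 229559 - - \frac{404804}{132863} = 6032121843 + \frac{404804}{132863} = \frac{801445804831313}{132863}$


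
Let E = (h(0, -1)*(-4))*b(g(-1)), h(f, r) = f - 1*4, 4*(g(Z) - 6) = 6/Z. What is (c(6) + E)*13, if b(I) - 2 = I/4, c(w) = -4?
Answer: 598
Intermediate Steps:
g(Z) = 6 + 3/(2*Z) (g(Z) = 6 + (6/Z)/4 = 6 + 3/(2*Z))
h(f, r) = -4 + f (h(f, r) = f - 4 = -4 + f)
b(I) = 2 + I/4
E = 50 (E = ((-4 + 0)*(-4))*(2 + (6 + (3/2)/(-1))/4) = (-4*(-4))*(2 + (6 + (3/2)*(-1))/4) = 16*(2 + (6 - 3/2)/4) = 16*(2 + (¼)*(9/2)) = 16*(2 + 9/8) = 16*(25/8) = 50)
(c(6) + E)*13 = (-4 + 50)*13 = 46*13 = 598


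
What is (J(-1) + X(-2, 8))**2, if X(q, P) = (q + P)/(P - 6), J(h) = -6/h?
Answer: 81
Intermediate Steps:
X(q, P) = (P + q)/(-6 + P)
(J(-1) + X(-2, 8))**2 = (-6/(-1) + (8 - 2)/(-6 + 8))**2 = (-6*(-1) + 6/2)**2 = (6 + (1/2)*6)**2 = (6 + 3)**2 = 9**2 = 81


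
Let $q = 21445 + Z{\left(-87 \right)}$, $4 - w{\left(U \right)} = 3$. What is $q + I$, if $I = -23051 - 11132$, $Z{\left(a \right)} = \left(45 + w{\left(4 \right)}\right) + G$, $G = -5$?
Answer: $-12697$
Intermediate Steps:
$w{\left(U \right)} = 1$ ($w{\left(U \right)} = 4 - 3 = 1$)
$Z{\left(a \right)} = 41$ ($Z{\left(a \right)} = \left(45 + 1\right) - 5 = 46 - 5 = 41$)
$I = -34183$ ($I = -23051 - 11132 = -34183$)
$q = 21486$ ($q = 21445 + 41 = 21486$)
$q + I = 21486 - 34183 = -12697$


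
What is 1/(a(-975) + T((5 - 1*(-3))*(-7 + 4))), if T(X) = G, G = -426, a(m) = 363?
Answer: -1/63 ≈ -0.015873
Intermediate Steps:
T(X) = -426
1/(a(-975) + T((5 - 1*(-3))*(-7 + 4))) = 1/(363 - 426) = 1/(-63) = -1/63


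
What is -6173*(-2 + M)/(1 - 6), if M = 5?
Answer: 18519/5 ≈ 3703.8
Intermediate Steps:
-6173*(-2 + M)/(1 - 6) = -6173*(-2 + 5)/(1 - 6) = -18519/(-5) = -18519*(-1)/5 = -6173*(-⅗) = 18519/5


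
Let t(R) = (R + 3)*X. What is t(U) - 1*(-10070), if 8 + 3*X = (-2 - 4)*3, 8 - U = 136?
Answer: 33460/3 ≈ 11153.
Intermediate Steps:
U = -128 (U = 8 - 1*136 = 8 - 136 = -128)
X = -26/3 (X = -8/3 + ((-2 - 4)*3)/3 = -8/3 + (-6*3)/3 = -8/3 + (1/3)*(-18) = -8/3 - 6 = -26/3 ≈ -8.6667)
t(R) = -26 - 26*R/3 (t(R) = (R + 3)*(-26/3) = (3 + R)*(-26/3) = -26 - 26*R/3)
t(U) - 1*(-10070) = (-26 - 26/3*(-128)) - 1*(-10070) = (-26 + 3328/3) + 10070 = 3250/3 + 10070 = 33460/3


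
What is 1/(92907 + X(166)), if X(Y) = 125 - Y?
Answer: 1/92866 ≈ 1.0768e-5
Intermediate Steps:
1/(92907 + X(166)) = 1/(92907 + (125 - 1*166)) = 1/(92907 + (125 - 166)) = 1/(92907 - 41) = 1/92866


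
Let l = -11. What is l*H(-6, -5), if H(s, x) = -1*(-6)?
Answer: -66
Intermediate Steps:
H(s, x) = 6
l*H(-6, -5) = -11*6 = -66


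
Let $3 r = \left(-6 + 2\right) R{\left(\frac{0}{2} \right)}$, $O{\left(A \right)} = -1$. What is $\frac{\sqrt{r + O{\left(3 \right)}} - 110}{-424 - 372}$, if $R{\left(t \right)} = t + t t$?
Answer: $\frac{55}{398} - \frac{i}{796} \approx 0.13819 - 0.0012563 i$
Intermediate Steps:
$R{\left(t \right)} = t + t^{2}$
$r = 0$ ($r = \frac{\left(-6 + 2\right) \frac{0}{2} \left(1 + \frac{0}{2}\right)}{3} = \frac{\left(-4\right) 0 \cdot \frac{1}{2} \left(1 + 0 \cdot \frac{1}{2}\right)}{3} = \frac{\left(-4\right) 0 \left(1 + 0\right)}{3} = \frac{\left(-4\right) 0 \cdot 1}{3} = \frac{\left(-4\right) 0}{3} = \frac{1}{3} \cdot 0 = 0$)
$\frac{\sqrt{r + O{\left(3 \right)}} - 110}{-424 - 372} = \frac{\sqrt{0 - 1} - 110}{-424 - 372} = \frac{\sqrt{-1} - 110}{-796} = \left(i - 110\right) \left(- \frac{1}{796}\right) = \left(-110 + i\right) \left(- \frac{1}{796}\right) = \frac{55}{398} - \frac{i}{796}$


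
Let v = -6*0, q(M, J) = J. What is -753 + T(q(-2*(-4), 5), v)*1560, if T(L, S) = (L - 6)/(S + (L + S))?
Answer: -1065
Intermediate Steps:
v = 0
T(L, S) = (-6 + L)/(L + 2*S)
-753 + T(q(-2*(-4), 5), v)*1560 = -753 + ((-6 + 5)/(5 + 2*0))*1560 = -753 + (-1/(5 + 0))*1560 = -753 + (-1/5)*1560 = -753 + ((1/5)*(-1))*1560 = -753 - 1/5*1560 = -753 - 312 = -1065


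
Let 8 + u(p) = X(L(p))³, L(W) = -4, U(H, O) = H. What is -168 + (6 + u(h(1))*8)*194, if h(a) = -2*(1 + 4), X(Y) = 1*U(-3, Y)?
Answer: -53324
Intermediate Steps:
X(Y) = -3 (X(Y) = 1*(-3) = -3)
h(a) = -10 (h(a) = -2*5 = -10)
u(p) = -35 (u(p) = -8 + (-3)³ = -8 - 27 = -35)
-168 + (6 + u(h(1))*8)*194 = -168 + (6 - 35*8)*194 = -168 + (6 - 280)*194 = -168 - 274*194 = -168 - 53156 = -53324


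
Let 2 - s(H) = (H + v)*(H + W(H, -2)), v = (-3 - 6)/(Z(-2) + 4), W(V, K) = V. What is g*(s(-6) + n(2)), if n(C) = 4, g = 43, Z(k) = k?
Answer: -5160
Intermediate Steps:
v = -9/2 (v = (-3 - 6)/(-2 + 4) = -9/2 ≈ -4.5000)
s(H) = 2 - 2*H*(-9/2 + H) (s(H) = 2 - (H - 9/2)*(H + H) = 2 - (-9/2 + H)*2*H = 2 - 2*H*(-9/2 + H))
g*(s(-6) + n(2)) = 43*((2 - 2*(-6)² + 9*(-6)) + 4) = 43*((2 - 2*36 - 54) + 4) = 43*((2 - 72 - 54) + 4) = 43*(-124 + 4) = 43*(-120) = -5160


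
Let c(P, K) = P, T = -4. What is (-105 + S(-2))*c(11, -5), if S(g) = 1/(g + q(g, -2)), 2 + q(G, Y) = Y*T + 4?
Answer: -9229/8 ≈ -1153.6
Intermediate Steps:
q(G, Y) = 2 - 4*Y (q(G, Y) = -2 + (Y*(-4) + 4) = -2 + (-4*Y + 4) = -2 + (4 - 4*Y) = 2 - 4*Y)
S(g) = 1/(10 + g) (S(g) = 1/(g + (2 - 4*(-2))) = 1/(g + (2 + 8)) = 1/(g + 10) = 1/(10 + g))
(-105 + S(-2))*c(11, -5) = (-105 + 1/(10 - 2))*11 = (-105 + 1/8)*11 = -839/8*11 = -9229/8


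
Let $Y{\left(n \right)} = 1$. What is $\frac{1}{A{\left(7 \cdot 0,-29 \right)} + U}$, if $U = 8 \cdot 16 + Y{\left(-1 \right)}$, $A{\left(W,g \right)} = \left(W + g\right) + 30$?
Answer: $\frac{1}{130} \approx 0.0076923$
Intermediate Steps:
$A{\left(W,g \right)} = 30 + W + g$
$U = 129$ ($U = 8 \cdot 16 + 1 = 128 + 1 = 129$)
$\frac{1}{A{\left(7 \cdot 0,-29 \right)} + U} = \frac{1}{\left(30 + 7 \cdot 0 - 29\right) + 129} = \frac{1}{\left(30 + 0 - 29\right) + 129} = \frac{1}{1 + 129} = \frac{1}{130}$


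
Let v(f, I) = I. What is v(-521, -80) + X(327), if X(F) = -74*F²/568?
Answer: -3979093/284 ≈ -14011.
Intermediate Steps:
X(F) = -37*F²/284 (X(F) = -74*F²*(1/568) = -37*F²/284)
v(-521, -80) + X(327) = -80 - 37/284*327² = -80 - 37/284*106929 = -80 - 3956373/284 = -3979093/284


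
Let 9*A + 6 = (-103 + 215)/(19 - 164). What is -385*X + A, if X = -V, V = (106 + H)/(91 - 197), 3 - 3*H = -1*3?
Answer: -27182996/69165 ≈ -393.02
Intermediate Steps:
A = -982/1305 (A = -⅔ + ((-103 + 215)/(19 - 164))/9 = -⅔ + (112/(-145))/9 = -⅔ + (112*(-1/145))/9 = -⅔ + (⅑)*(-112/145) = -⅔ - 112/1305 = -982/1305 ≈ -0.75249)
H = 2 (H = 1 - (-1)*3/3 = 1 - ⅓*(-3) = 1 + 1 = 2)
V = -54/53 (V = (106 + 2)/(91 - 197) = 108/(-106) = 108*(-1/106) = -54/53 ≈ -1.0189)
X = 54/53 (X = -1*(-54/53) = 54/53 ≈ 1.0189)
-385*X + A = -385*54/53 - 982/1305 = -20790/53 - 982/1305 = -27182996/69165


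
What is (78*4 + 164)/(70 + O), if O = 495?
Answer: 476/565 ≈ 0.84248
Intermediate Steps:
(78*4 + 164)/(70 + O) = (78*4 + 164)/(70 + 495) = (312 + 164)/565 = 476*(1/565) = 476/565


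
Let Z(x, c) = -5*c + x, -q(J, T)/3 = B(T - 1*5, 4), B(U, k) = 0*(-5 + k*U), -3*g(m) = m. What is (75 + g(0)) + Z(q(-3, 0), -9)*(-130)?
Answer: -5775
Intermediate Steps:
g(m) = -m/3
B(U, k) = 0 (B(U, k) = 0*(-5 + U*k) = 0)
q(J, T) = 0 (q(J, T) = -3*0 = 0)
Z(x, c) = x - 5*c
(75 + g(0)) + Z(q(-3, 0), -9)*(-130) = (75 - 1/3*0) + (0 - 5*(-9))*(-130) = (75 + 0) + (0 + 45)*(-130) = 75 + 45*(-130) = 75 - 5850 = -5775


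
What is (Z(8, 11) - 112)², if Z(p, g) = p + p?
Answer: 9216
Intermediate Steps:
Z(p, g) = 2*p
(Z(8, 11) - 112)² = (2*8 - 112)² = (16 - 112)² = (-96)² = 9216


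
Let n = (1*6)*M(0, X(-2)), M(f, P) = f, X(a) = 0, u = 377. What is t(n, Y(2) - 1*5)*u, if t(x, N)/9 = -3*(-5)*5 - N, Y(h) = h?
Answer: 264654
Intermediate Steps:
n = 0 (n = (1*6)*0 = 6*0 = 0)
t(x, N) = 675 - 9*N (t(x, N) = 9*(-3*(-5)*5 - N) = 9*(15*5 - N) = 9*(75 - N) = 675 - 9*N)
t(n, Y(2) - 1*5)*u = (675 - 9*(2 - 1*5))*377 = (675 - 9*(2 - 5))*377 = (675 - 9*(-3))*377 = (675 + 27)*377 = 702*377 = 264654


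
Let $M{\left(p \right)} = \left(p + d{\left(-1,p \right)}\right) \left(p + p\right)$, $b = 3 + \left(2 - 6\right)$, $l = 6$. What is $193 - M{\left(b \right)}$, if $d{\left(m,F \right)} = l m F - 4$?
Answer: $195$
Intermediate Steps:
$b = -1$ ($b = 3 + \left(2 - 6\right) = 3 - 4 = -1$)
$d{\left(m,F \right)} = -4 + 6 F m$ ($d{\left(m,F \right)} = 6 m F - 4 = 6 F m - 4 = -4 + 6 F m$)
$M{\left(p \right)} = 2 p \left(-4 - 5 p\right)$ ($M{\left(p \right)} = \left(p + \left(-4 + 6 p \left(-1\right)\right)\right) \left(p + p\right) = \left(p - \left(4 + 6 p\right)\right) 2 p = \left(-4 - 5 p\right) 2 p = 2 p \left(-4 - 5 p\right)$)
$193 - M{\left(b \right)} = 193 - 2 \left(-1\right) \left(-4 - -5\right) = 193 - 2 \left(-1\right) \left(-4 + 5\right) = 193 - 2 \left(-1\right) 1 = 193 - -2 = 193 + 2 = 195$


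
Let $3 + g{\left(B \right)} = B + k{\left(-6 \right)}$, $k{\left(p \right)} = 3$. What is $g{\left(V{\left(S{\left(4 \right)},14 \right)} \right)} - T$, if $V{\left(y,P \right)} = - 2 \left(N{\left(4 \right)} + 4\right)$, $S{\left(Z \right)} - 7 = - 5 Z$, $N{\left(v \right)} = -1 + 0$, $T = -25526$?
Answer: $25520$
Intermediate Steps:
$N{\left(v \right)} = -1$
$S{\left(Z \right)} = 7 - 5 Z$
$V{\left(y,P \right)} = -6$ ($V{\left(y,P \right)} = - 2 \left(-1 + 4\right) = \left(-2\right) 3 = -6$)
$g{\left(B \right)} = B$ ($g{\left(B \right)} = -3 + \left(B + 3\right) = -3 + \left(3 + B\right) = B$)
$g{\left(V{\left(S{\left(4 \right)},14 \right)} \right)} - T = -6 - -25526 = -6 + 25526 = 25520$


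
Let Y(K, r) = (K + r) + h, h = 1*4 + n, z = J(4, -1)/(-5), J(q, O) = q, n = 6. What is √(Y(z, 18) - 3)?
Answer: 11*√5/5 ≈ 4.9193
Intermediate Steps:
z = -⅘ (z = 4/(-5) = 4*(-⅕) = -⅘ ≈ -0.80000)
h = 10 (h = 1*4 + 6 = 4 + 6 = 10)
Y(K, r) = 10 + K + r (Y(K, r) = (K + r) + 10 = 10 + K + r)
√(Y(z, 18) - 3) = √((10 - ⅘ + 18) - 3) = √(136/5 - 3) = √(121/5) = 11*√5/5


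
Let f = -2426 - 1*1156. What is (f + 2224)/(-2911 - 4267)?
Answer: 7/37 ≈ 0.18919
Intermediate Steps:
f = -3582 (f = -2426 - 1156 = -3582)
(f + 2224)/(-2911 - 4267) = (-3582 + 2224)/(-2911 - 4267) = -1358/(-7178) = -1358*(-1/7178) = 7/37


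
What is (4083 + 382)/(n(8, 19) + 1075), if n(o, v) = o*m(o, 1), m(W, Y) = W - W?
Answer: 893/215 ≈ 4.1535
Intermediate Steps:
m(W, Y) = 0
n(o, v) = 0 (n(o, v) = o*0 = 0)
(4083 + 382)/(n(8, 19) + 1075) = (4083 + 382)/(0 + 1075) = 4465/1075 = 4465*(1/1075) = 893/215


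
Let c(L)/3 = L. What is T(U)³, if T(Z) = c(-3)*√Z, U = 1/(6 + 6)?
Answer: -81*√3/8 ≈ -17.537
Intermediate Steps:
c(L) = 3*L
U = 1/12 ≈ 0.083333
T(Z) = -9*√Z (T(Z) = (3*(-3))*√Z = -9*√Z)
T(U)³ = (-3*√3/2)³ = -81*√3/8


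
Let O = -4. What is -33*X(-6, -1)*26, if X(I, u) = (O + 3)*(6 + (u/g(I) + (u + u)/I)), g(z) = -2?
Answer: 5863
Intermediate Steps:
X(I, u) = -6 + u/2 - 2*u/I (X(I, u) = (-4 + 3)*(6 + (u/(-2) + (u + u)/I)) = -(6 + (u*(-1/2) + (2*u)/I)) = -(6 + (-u/2 + 2*u/I)) = -(6 - u/2 + 2*u/I) = -6 + u/2 - 2*u/I)
-33*X(-6, -1)*26 = -33*(-6 + (1/2)*(-1) - 2*(-1)/(-6))*26 = -33*(-6 - 1/2 - 2*(-1)*(-1/6))*26 = -33*(-6 - 1/2 - 1/3)*26 = -33*(-41/6)*26 = (451/2)*26 = 5863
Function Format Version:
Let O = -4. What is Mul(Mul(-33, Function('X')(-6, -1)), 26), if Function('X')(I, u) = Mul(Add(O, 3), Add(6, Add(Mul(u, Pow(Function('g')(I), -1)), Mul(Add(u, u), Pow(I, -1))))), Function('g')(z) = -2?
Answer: 5863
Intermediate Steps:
Function('X')(I, u) = Add(-6, Mul(Rational(1, 2), u), Mul(-2, u, Pow(I, -1))) (Function('X')(I, u) = Mul(Add(-4, 3), Add(6, Add(Mul(u, Pow(-2, -1)), Mul(Add(u, u), Pow(I, -1))))) = Mul(-1, Add(6, Add(Mul(u, Rational(-1, 2)), Mul(Mul(2, u), Pow(I, -1))))) = Mul(-1, Add(6, Add(Mul(Rational(-1, 2), u), Mul(2, u, Pow(I, -1))))) = Mul(-1, Add(6, Mul(Rational(-1, 2), u), Mul(2, u, Pow(I, -1)))) = Add(-6, Mul(Rational(1, 2), u), Mul(-2, u, Pow(I, -1))))
Mul(Mul(-33, Function('X')(-6, -1)), 26) = Mul(Mul(-33, Add(-6, Mul(Rational(1, 2), -1), Mul(-2, -1, Pow(-6, -1)))), 26) = Mul(Mul(-33, Add(-6, Rational(-1, 2), Mul(-2, -1, Rational(-1, 6)))), 26) = Mul(Mul(-33, Add(-6, Rational(-1, 2), Rational(-1, 3))), 26) = Mul(Mul(-33, Rational(-41, 6)), 26) = Mul(Rational(451, 2), 26) = 5863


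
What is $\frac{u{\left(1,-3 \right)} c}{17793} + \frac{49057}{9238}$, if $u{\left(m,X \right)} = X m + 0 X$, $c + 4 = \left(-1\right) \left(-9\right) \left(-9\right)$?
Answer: $\frac{291742297}{54790578} \approx 5.3247$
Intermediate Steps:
$c = -85$ ($c = -4 + \left(-1\right) \left(-9\right) \left(-9\right) = -4 + 9 \left(-9\right) = -4 - 81 = -85$)
$u{\left(m,X \right)} = X m$ ($u{\left(m,X \right)} = X m + 0 = X m$)
$\frac{u{\left(1,-3 \right)} c}{17793} + \frac{49057}{9238} = \frac{\left(-3\right) 1 \left(-85\right)}{17793} + \frac{49057}{9238} = \left(-3\right) \left(-85\right) \frac{1}{17793} + 49057 \cdot \frac{1}{9238} = 255 \cdot \frac{1}{17793} + \frac{49057}{9238} = \frac{85}{5931} + \frac{49057}{9238} = \frac{291742297}{54790578}$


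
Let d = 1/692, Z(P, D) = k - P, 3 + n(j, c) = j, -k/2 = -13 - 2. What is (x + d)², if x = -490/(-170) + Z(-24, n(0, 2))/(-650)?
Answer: 114661199752009/14617622890000 ≈ 7.8440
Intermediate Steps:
k = 30 (k = -2*(-13 - 2) = -2*(-15) = 30)
n(j, c) = -3 + j
Z(P, D) = 30 - P
x = 15466/5525 (x = -490/(-170) + (30 - 1*(-24))/(-650) = -490*(-1/170) + (30 + 24)*(-1/650) = 49/17 + 54*(-1/650) = 49/17 - 27/325 = 15466/5525 ≈ 2.7993)
d = 1/692 ≈ 0.0014451
(x + d)² = (15466/5525 + 1/692)² = (10707997/3823300)² = 114661199752009/14617622890000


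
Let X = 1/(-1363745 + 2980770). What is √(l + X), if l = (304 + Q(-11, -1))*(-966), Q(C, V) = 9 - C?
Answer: I*√32735245077055919/323405 ≈ 559.45*I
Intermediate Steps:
l = -312984 (l = (304 + (9 - 1*(-11)))*(-966) = (304 + (9 + 11))*(-966) = (304 + 20)*(-966) = 324*(-966) = -312984)
X = 1/1617025 ≈ 6.1842e-7
√(l + X) = √(-312984 + 1/1617025) = √(-506102952599/1617025) = I*√32735245077055919/323405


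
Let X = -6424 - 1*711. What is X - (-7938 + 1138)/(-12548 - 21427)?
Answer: -9696737/1359 ≈ -7135.2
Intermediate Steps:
X = -7135 (X = -6424 - 711 = -7135)
X - (-7938 + 1138)/(-12548 - 21427) = -7135 - (-7938 + 1138)/(-12548 - 21427) = -7135 - (-6800)/(-33975) = -7135 - (-6800)*(-1)/33975 = -7135 - 1*272/1359 = -7135 - 272/1359 = -9696737/1359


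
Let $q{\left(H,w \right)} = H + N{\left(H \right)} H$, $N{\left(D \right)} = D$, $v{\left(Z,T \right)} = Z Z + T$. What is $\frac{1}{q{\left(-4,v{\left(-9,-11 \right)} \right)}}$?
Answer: $\frac{1}{12} \approx 0.083333$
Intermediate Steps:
$v{\left(Z,T \right)} = T + Z^{2}$ ($v{\left(Z,T \right)} = Z^{2} + T = T + Z^{2}$)
$q{\left(H,w \right)} = H + H^{2}$ ($q{\left(H,w \right)} = H + H H = H + H^{2}$)
$\frac{1}{q{\left(-4,v{\left(-9,-11 \right)} \right)}} = \frac{1}{\left(-4\right) \left(1 - 4\right)} = \frac{1}{\left(-4\right) \left(-3\right)} = \frac{1}{12}$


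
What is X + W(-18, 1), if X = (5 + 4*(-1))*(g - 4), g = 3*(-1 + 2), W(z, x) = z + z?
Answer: -37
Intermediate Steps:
W(z, x) = 2*z
g = 3 (g = 3*1 = 3)
X = -1 (X = (5 + 4*(-1))*(3 - 4) = (5 - 4)*(-1) = 1*(-1) = -1)
X + W(-18, 1) = -1 + 2*(-18) = -1 - 36 = -37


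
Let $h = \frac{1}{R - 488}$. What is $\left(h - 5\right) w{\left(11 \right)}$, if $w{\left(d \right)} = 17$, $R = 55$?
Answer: $- \frac{36822}{433} \approx -85.039$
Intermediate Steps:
$h = - \frac{1}{433}$ ($h = \frac{1}{55 - 488} = \frac{1}{-433} = - \frac{1}{433} \approx -0.0023095$)
$\left(h - 5\right) w{\left(11 \right)} = \left(- \frac{1}{433} - 5\right) 17 = \left(- \frac{2166}{433}\right) 17 = - \frac{36822}{433}$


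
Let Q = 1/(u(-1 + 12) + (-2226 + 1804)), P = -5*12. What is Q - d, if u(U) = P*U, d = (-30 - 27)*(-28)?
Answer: -1726873/1082 ≈ -1596.0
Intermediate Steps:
P = -60
d = 1596 (d = -57*(-28) = 1596)
u(U) = -60*U
Q = -1/1082 (Q = 1/(-60*(-1 + 12) + (-2226 + 1804)) = 1/(-60*11 - 422) = 1/(-660 - 422) = 1/(-1082) = -1/1082 ≈ -0.00092421)
Q - d = -1/1082 - 1*1596 = -1/1082 - 1596 = -1726873/1082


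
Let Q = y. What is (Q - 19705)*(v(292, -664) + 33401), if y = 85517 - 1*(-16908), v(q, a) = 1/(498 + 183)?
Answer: 1881555903040/681 ≈ 2.7629e+9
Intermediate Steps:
v(q, a) = 1/681
y = 102425 (y = 85517 + 16908 = 102425)
Q = 102425
(Q - 19705)*(v(292, -664) + 33401) = (102425 - 19705)*(1/681 + 33401) = 82720*(22746082/681) = 1881555903040/681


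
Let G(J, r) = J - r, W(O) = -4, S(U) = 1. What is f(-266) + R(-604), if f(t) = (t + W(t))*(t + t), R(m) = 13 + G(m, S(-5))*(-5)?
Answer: 146678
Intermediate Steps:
R(m) = 18 - 5*m (R(m) = 13 + (m - 1*1)*(-5) = 13 + (m - 1)*(-5) = 13 + (-1 + m)*(-5) = 13 + (5 - 5*m) = 18 - 5*m)
f(t) = 2*t*(-4 + t) (f(t) = (t - 4)*(t + t) = (-4 + t)*(2*t) = 2*t*(-4 + t))
f(-266) + R(-604) = 2*(-266)*(-4 - 266) + (18 - 5*(-604)) = 2*(-266)*(-270) + (18 + 3020) = 143640 + 3038 = 146678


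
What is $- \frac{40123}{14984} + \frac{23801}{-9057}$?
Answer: $- \frac{720028195}{135710088} \approx -5.3056$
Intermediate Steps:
$- \frac{40123}{14984} + \frac{23801}{-9057} = \left(-40123\right) \frac{1}{14984} + 23801 \left(- \frac{1}{9057}\right) = - \frac{40123}{14984} - \frac{23801}{9057} = - \frac{720028195}{135710088}$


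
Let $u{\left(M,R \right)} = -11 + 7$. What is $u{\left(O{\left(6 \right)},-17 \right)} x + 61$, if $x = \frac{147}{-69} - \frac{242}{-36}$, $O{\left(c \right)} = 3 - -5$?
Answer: $\frac{8825}{207} \approx 42.633$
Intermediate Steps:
$O{\left(c \right)} = 8$ ($O{\left(c \right)} = 3 + 5 = 8$)
$u{\left(M,R \right)} = -4$
$x = \frac{1901}{414}$ ($x = 147 \left(- \frac{1}{69}\right) - - \frac{121}{18} = - \frac{49}{23} + \frac{121}{18} = \frac{1901}{414} \approx 4.5918$)
$u{\left(O{\left(6 \right)},-17 \right)} x + 61 = \left(-4\right) \frac{1901}{414} + 61 = - \frac{3802}{207} + 61 = \frac{8825}{207}$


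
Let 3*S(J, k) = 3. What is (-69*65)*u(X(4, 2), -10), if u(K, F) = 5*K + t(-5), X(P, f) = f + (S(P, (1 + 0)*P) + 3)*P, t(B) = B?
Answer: -381225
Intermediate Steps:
S(J, k) = 1 (S(J, k) = (⅓)*3 = 1)
X(P, f) = f + 4*P (X(P, f) = f + (1 + 3)*P = f + 4*P)
u(K, F) = -5 + 5*K (u(K, F) = 5*K - 5 = -5 + 5*K)
(-69*65)*u(X(4, 2), -10) = (-69*65)*(-5 + 5*(2 + 4*4)) = -4485*(-5 + 5*(2 + 16)) = -4485*(-5 + 5*18) = -4485*(-5 + 90) = -4485*85 = -381225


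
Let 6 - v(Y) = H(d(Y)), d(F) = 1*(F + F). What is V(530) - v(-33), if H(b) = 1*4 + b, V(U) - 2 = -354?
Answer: -420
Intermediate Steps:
V(U) = -352 (V(U) = 2 - 354 = -352)
d(F) = 2*F (d(F) = 1*(2*F) = 2*F)
H(b) = 4 + b
v(Y) = 2 - 2*Y (v(Y) = 6 - (4 + 2*Y) = 6 + (-4 - 2*Y) = 2 - 2*Y)
V(530) - v(-33) = -352 - (2 - 2*(-33)) = -352 - (2 + 66) = -352 - 1*68 = -352 - 68 = -420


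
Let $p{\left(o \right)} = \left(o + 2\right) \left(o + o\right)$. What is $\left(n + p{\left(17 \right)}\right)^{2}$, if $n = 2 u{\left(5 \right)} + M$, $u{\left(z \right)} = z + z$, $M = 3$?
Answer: $447561$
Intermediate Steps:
$u{\left(z \right)} = 2 z$
$p{\left(o \right)} = 2 o \left(2 + o\right)$ ($p{\left(o \right)} = \left(2 + o\right) 2 o = 2 o \left(2 + o\right)$)
$n = 23$ ($n = 2 \cdot 2 \cdot 5 + 3 = 2 \cdot 10 + 3 = 20 + 3 = 23$)
$\left(n + p{\left(17 \right)}\right)^{2} = \left(23 + 2 \cdot 17 \left(2 + 17\right)\right)^{2} = \left(23 + 2 \cdot 17 \cdot 19\right)^{2} = \left(23 + 646\right)^{2} = 669^{2} = 447561$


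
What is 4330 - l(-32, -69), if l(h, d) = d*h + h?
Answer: 2154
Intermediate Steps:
l(h, d) = h + d*h
4330 - l(-32, -69) = 4330 - (-32)*(1 - 69) = 4330 - (-32)*(-68) = 4330 - 1*2176 = 4330 - 2176 = 2154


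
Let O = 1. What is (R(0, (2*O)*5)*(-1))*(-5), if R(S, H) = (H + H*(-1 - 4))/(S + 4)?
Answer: -50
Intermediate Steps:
R(S, H) = -4*H/(4 + S) (R(S, H) = (H + H*(-5))/(4 + S) = (H - 5*H)/(4 + S) = (-4*H)/(4 + S) = -4*H/(4 + S))
(R(0, (2*O)*5)*(-1))*(-5) = (-4*(2*1)*5/(4 + 0)*(-1))*(-5) = (-4*2*5/4*(-1))*(-5) = (-4*10*¼*(-1))*(-5) = -10*(-1)*(-5) = 10*(-5) = -50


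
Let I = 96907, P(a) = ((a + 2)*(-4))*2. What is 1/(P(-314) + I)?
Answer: 1/99403 ≈ 1.0060e-5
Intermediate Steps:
P(a) = -16 - 8*a (P(a) = ((2 + a)*(-4))*2 = (-8 - 4*a)*2 = -16 - 8*a)
1/(P(-314) + I) = 1/((-16 - 8*(-314)) + 96907) = 1/((-16 + 2512) + 96907) = 1/(2496 + 96907) = 1/99403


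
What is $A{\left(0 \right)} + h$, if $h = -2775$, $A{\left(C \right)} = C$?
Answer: $-2775$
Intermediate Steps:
$A{\left(0 \right)} + h = 0 - 2775 = -2775$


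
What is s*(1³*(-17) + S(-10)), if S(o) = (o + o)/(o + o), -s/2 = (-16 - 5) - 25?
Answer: -1472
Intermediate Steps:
s = 92 (s = -2*((-16 - 5) - 25) = -2*(-21 - 25) = -2*(-46) = 92)
S(o) = 1 (S(o) = (2*o)/((2*o)) = (2*o)*(1/(2*o)) = 1)
s*(1³*(-17) + S(-10)) = 92*(1³*(-17) + 1) = 92*(1*(-17) + 1) = 92*(-17 + 1) = 92*(-16) = -1472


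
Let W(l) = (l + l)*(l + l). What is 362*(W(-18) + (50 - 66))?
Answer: 463360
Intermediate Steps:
W(l) = 4*l² (W(l) = (2*l)*(2*l) = 4*l²)
362*(W(-18) + (50 - 66)) = 362*(4*(-18)² + (50 - 66)) = 362*(4*324 - 16) = 362*(1296 - 16) = 362*1280 = 463360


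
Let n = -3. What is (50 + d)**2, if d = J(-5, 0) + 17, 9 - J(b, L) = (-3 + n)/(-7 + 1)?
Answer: 5625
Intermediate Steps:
J(b, L) = 8 (J(b, L) = 9 - (-3 - 3)/(-7 + 1) = 9 - (-6)/(-6) = 9 - (-6)*(-1)/6 = 9 - 1*1 = 9 - 1 = 8)
d = 25 (d = 8 + 17 = 25)
(50 + d)**2 = (50 + 25)**2 = 75**2 = 5625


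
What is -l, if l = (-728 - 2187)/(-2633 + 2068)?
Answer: -583/113 ≈ -5.1593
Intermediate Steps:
l = 583/113 (l = -2915/(-565) = -2915*(-1/565) = 583/113 ≈ 5.1593)
-l = -1*583/113 = -583/113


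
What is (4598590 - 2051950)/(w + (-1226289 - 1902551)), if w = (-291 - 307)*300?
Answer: -31833/41353 ≈ -0.76979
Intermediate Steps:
w = -179400 (w = -598*300 = -179400)
(4598590 - 2051950)/(w + (-1226289 - 1902551)) = (4598590 - 2051950)/(-179400 + (-1226289 - 1902551)) = 2546640/(-179400 - 3128840) = 2546640/(-3308240) = 2546640*(-1/3308240) = -31833/41353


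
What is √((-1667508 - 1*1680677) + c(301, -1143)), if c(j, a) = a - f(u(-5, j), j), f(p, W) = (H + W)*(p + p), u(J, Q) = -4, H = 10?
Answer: 2*I*√836710 ≈ 1829.4*I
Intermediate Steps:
f(p, W) = 2*p*(10 + W) (f(p, W) = (10 + W)*(p + p) = (10 + W)*(2*p) = 2*p*(10 + W))
c(j, a) = 80 + a + 8*j (c(j, a) = a - 2*(-4)*(10 + j) = a - (-80 - 8*j) = a + (80 + 8*j) = 80 + a + 8*j)
√((-1667508 - 1*1680677) + c(301, -1143)) = √((-1667508 - 1*1680677) + (80 - 1143 + 8*301)) = √((-1667508 - 1680677) + (80 - 1143 + 2408)) = √(-3348185 + 1345) = √(-3346840) = 2*I*√836710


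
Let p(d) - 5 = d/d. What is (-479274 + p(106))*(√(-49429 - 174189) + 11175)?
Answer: -5355819900 - 479268*I*√223618 ≈ -5.3558e+9 - 2.2664e+8*I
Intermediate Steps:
p(d) = 6 (p(d) = 5 + d/d = 5 + 1 = 6)
(-479274 + p(106))*(√(-49429 - 174189) + 11175) = (-479274 + 6)*(√(-49429 - 174189) + 11175) = -479268*(√(-223618) + 11175) = -479268*(I*√223618 + 11175) = -479268*(11175 + I*√223618) = -5355819900 - 479268*I*√223618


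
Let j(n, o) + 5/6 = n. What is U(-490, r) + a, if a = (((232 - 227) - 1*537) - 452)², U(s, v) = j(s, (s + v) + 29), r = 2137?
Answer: 5806591/6 ≈ 9.6777e+5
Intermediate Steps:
j(n, o) = -⅚ + n
U(s, v) = -⅚ + s
a = 968256 (a = ((5 - 537) - 452)² = (-532 - 452)² = (-984)² = 968256)
U(-490, r) + a = (-⅚ - 490) + 968256 = -2945/6 + 968256 = 5806591/6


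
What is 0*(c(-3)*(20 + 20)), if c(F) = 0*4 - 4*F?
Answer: 0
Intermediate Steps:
c(F) = -4*F (c(F) = 0 - 4*F = -4*F)
0*(c(-3)*(20 + 20)) = 0*((-4*(-3))*(20 + 20)) = 0*(12*40) = 0*480 = 0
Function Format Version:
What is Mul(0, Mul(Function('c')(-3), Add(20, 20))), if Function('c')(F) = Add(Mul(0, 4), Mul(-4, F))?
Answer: 0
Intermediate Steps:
Function('c')(F) = Mul(-4, F) (Function('c')(F) = Add(0, Mul(-4, F)) = Mul(-4, F))
Mul(0, Mul(Function('c')(-3), Add(20, 20))) = Mul(0, Mul(Mul(-4, -3), Add(20, 20))) = Mul(0, Mul(12, 40)) = Mul(0, 480) = 0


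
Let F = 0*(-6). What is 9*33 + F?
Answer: 297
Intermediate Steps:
F = 0
9*33 + F = 9*33 + 0 = 297 + 0 = 297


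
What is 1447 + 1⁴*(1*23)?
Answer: 1470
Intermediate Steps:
1447 + 1⁴*(1*23) = 1447 + 1*23 = 1447 + 23 = 1470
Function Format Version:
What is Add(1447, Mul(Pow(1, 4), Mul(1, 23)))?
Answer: 1470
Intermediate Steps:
Add(1447, Mul(Pow(1, 4), Mul(1, 23))) = Add(1447, Mul(1, 23)) = Add(1447, 23) = 1470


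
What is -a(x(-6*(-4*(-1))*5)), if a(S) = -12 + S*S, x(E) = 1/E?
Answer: 172799/14400 ≈ 12.000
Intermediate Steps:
a(S) = -12 + S**2
-a(x(-6*(-4*(-1))*5)) = -(-12 + (1/(-6*(-4*(-1))*5))**2) = -(-12 + (1/(-24*5))**2) = -(-12 + (1/(-6*20))**2) = -(-12 + (1/(-120))**2) = -(-12 + (-1/120)**2) = -(-12 + 1/14400) = -1*(-172799/14400) = 172799/14400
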